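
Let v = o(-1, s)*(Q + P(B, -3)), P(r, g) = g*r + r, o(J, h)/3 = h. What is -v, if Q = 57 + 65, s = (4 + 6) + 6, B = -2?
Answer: -6048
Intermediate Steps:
s = 16 (s = 10 + 6 = 16)
o(J, h) = 3*h
Q = 122
P(r, g) = r + g*r
v = 6048 (v = (3*16)*(122 - 2*(1 - 3)) = 48*(122 - 2*(-2)) = 48*(122 + 4) = 48*126 = 6048)
-v = -1*6048 = -6048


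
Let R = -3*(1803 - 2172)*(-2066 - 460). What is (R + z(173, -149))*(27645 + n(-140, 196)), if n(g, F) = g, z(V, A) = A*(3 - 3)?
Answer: -76911736410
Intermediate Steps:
z(V, A) = 0 (z(V, A) = A*0 = 0)
R = -2796282 (R = -(-1107)*(-2526) = -3*932094 = -2796282)
(R + z(173, -149))*(27645 + n(-140, 196)) = (-2796282 + 0)*(27645 - 140) = -2796282*27505 = -76911736410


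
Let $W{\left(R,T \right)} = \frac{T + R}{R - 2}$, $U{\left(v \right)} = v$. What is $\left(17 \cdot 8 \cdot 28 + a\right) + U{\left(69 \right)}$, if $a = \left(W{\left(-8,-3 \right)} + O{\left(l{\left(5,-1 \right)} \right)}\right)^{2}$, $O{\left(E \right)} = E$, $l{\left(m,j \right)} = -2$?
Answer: $\frac{387781}{100} \approx 3877.8$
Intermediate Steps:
$W{\left(R,T \right)} = \frac{R + T}{-2 + R}$
$a = \frac{81}{100}$ ($a = \left(\frac{-8 - 3}{-2 - 8} - 2\right)^{2} = \left(\frac{1}{-10} \left(-11\right) - 2\right)^{2} = \left(\left(- \frac{1}{10}\right) \left(-11\right) - 2\right)^{2} = \left(\frac{11}{10} - 2\right)^{2} = \left(- \frac{9}{10}\right)^{2} = \frac{81}{100} \approx 0.81$)
$\left(17 \cdot 8 \cdot 28 + a\right) + U{\left(69 \right)} = \left(17 \cdot 8 \cdot 28 + \frac{81}{100}\right) + 69 = \left(136 \cdot 28 + \frac{81}{100}\right) + 69 = \left(3808 + \frac{81}{100}\right) + 69 = \frac{380881}{100} + 69 = \frac{387781}{100}$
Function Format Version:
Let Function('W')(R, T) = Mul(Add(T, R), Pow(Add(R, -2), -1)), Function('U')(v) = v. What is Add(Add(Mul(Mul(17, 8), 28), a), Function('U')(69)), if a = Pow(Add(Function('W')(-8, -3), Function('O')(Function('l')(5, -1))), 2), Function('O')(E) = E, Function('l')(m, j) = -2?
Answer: Rational(387781, 100) ≈ 3877.8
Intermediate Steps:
Function('W')(R, T) = Mul(Pow(Add(-2, R), -1), Add(R, T)) (Function('W')(R, T) = Mul(Add(R, T), Pow(Add(-2, R), -1)) = Mul(Pow(Add(-2, R), -1), Add(R, T)))
a = Rational(81, 100) (a = Pow(Add(Mul(Pow(Add(-2, -8), -1), Add(-8, -3)), -2), 2) = Pow(Add(Mul(Pow(-10, -1), -11), -2), 2) = Pow(Add(Mul(Rational(-1, 10), -11), -2), 2) = Pow(Add(Rational(11, 10), -2), 2) = Pow(Rational(-9, 10), 2) = Rational(81, 100) ≈ 0.81000)
Add(Add(Mul(Mul(17, 8), 28), a), Function('U')(69)) = Add(Add(Mul(Mul(17, 8), 28), Rational(81, 100)), 69) = Add(Add(Mul(136, 28), Rational(81, 100)), 69) = Add(Add(3808, Rational(81, 100)), 69) = Add(Rational(380881, 100), 69) = Rational(387781, 100)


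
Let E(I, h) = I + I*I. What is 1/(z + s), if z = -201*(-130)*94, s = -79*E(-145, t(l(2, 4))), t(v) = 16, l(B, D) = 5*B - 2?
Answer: 1/806700 ≈ 1.2396e-6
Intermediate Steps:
l(B, D) = -2 + 5*B
E(I, h) = I + I²
s = -1649520 (s = -(-11455)*(1 - 145) = -(-11455)*(-144) = -79*20880 = -1649520)
z = 2456220 (z = 26130*94 = 2456220)
1/(z + s) = 1/(2456220 - 1649520) = 1/806700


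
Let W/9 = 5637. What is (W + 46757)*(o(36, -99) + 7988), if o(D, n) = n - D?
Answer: 765588970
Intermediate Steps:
W = 50733 (W = 9*5637 = 50733)
(W + 46757)*(o(36, -99) + 7988) = (50733 + 46757)*((-99 - 1*36) + 7988) = 97490*((-99 - 36) + 7988) = 97490*(-135 + 7988) = 97490*7853 = 765588970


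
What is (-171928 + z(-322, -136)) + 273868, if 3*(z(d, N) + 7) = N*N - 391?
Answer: 107968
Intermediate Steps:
z(d, N) = -412/3 + N²/3 (z(d, N) = -7 + (N*N - 391)/3 = -7 + (N² - 391)/3 = -7 + (-391 + N²)/3 = -7 + (-391/3 + N²/3) = -412/3 + N²/3)
(-171928 + z(-322, -136)) + 273868 = (-171928 + (-412/3 + (⅓)*(-136)²)) + 273868 = (-171928 + (-412/3 + (⅓)*18496)) + 273868 = (-171928 + (-412/3 + 18496/3)) + 273868 = (-171928 + 6028) + 273868 = -165900 + 273868 = 107968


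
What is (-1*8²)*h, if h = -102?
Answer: 6528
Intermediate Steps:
(-1*8²)*h = -1*8²*(-102) = -1*64*(-102) = -64*(-102) = 6528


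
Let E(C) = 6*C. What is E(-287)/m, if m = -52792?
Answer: 861/26396 ≈ 0.032619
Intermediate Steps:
E(-287)/m = (6*(-287))/(-52792) = -1722*(-1/52792) = 861/26396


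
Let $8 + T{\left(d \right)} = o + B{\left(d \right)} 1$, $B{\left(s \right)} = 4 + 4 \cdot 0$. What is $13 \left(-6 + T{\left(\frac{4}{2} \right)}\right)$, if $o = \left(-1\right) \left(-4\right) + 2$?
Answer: $-52$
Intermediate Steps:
$B{\left(s \right)} = 4$ ($B{\left(s \right)} = 4 + 0 = 4$)
$o = 6$ ($o = 4 + 2 = 6$)
$T{\left(d \right)} = 2$ ($T{\left(d \right)} = -8 + \left(6 + 4 \cdot 1\right) = -8 + \left(6 + 4\right) = -8 + 10 = 2$)
$13 \left(-6 + T{\left(\frac{4}{2} \right)}\right) = 13 \left(-6 + 2\right) = 13 \left(-4\right) = -52$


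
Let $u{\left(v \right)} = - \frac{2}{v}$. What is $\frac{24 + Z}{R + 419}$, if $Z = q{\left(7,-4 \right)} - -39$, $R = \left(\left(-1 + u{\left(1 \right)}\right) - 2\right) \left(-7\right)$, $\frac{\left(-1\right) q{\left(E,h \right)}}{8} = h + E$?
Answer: $\frac{39}{454} \approx 0.085903$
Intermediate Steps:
$q{\left(E,h \right)} = - 8 E - 8 h$ ($q{\left(E,h \right)} = - 8 \left(h + E\right) = - 8 \left(E + h\right) = - 8 E - 8 h$)
$R = 35$ ($R = \left(\left(-1 - \frac{2}{1}\right) - 2\right) \left(-7\right) = \left(\left(-1 - 2\right) - 2\right) \left(-7\right) = \left(-3 - 2\right) \left(-7\right) = \left(-5\right) \left(-7\right) = 35$)
$Z = 15$ ($Z = \left(\left(-8\right) 7 - -32\right) - -39 = \left(-56 + 32\right) + 39 = -24 + 39 = 15$)
$\frac{24 + Z}{R + 419} = \frac{24 + 15}{35 + 419} = \frac{39}{454}$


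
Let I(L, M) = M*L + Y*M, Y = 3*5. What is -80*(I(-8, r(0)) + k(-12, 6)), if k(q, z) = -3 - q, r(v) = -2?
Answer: 400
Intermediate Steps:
Y = 15
I(L, M) = 15*M + L*M (I(L, M) = M*L + 15*M = L*M + 15*M = 15*M + L*M)
-80*(I(-8, r(0)) + k(-12, 6)) = -80*(-2*(15 - 8) + (-3 - 1*(-12))) = -80*(-2*7 + (-3 + 12)) = -80*(-14 + 9) = -80*(-5) = 400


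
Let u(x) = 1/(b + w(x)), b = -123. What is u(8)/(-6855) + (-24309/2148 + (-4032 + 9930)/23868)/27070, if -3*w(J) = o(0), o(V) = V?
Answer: -98177078219/240776924757720 ≈ -0.00040775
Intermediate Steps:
w(J) = 0 (w(J) = -⅓*0 = 0)
u(x) = -1/123 (u(x) = 1/(-123 + 0) = 1/(-123) = -1/123)
u(8)/(-6855) + (-24309/2148 + (-4032 + 9930)/23868)/27070 = -1/123/(-6855) + (-24309/2148 + (-4032 + 9930)/23868)/27070 = -1/123*(-1/6855) + (-24309*1/2148 + 5898*(1/23868))*(1/27070) = 1/843165 + (-8103/716 + 983/3978)*(1/27070) = 1/843165 - 15764953/1424124*1/27070 = 1/843165 - 15764953/38551036680 = -98177078219/240776924757720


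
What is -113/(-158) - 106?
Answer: -16635/158 ≈ -105.28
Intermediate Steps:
-113/(-158) - 106 = -1/158*(-113) - 106 = 113/158 - 106 = -16635/158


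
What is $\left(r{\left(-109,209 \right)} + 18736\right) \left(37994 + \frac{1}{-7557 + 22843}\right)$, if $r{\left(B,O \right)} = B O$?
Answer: $- \frac{2349240072825}{15286} \approx -1.5369 \cdot 10^{8}$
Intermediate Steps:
$\left(r{\left(-109,209 \right)} + 18736\right) \left(37994 + \frac{1}{-7557 + 22843}\right) = \left(\left(-109\right) 209 + 18736\right) \left(37994 + \frac{1}{-7557 + 22843}\right) = \left(-22781 + 18736\right) \left(37994 + \frac{1}{15286}\right) = - 4045 \left(37994 + \frac{1}{15286}\right) = \left(-4045\right) \frac{580776285}{15286} = - \frac{2349240072825}{15286}$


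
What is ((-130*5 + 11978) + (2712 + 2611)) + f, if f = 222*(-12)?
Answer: 13987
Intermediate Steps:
f = -2664
((-130*5 + 11978) + (2712 + 2611)) + f = ((-130*5 + 11978) + (2712 + 2611)) - 2664 = ((-650 + 11978) + 5323) - 2664 = (11328 + 5323) - 2664 = 16651 - 2664 = 13987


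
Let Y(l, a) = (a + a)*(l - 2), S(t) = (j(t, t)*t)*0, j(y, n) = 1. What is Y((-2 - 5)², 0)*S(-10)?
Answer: 0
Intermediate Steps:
S(t) = 0 (S(t) = (1*t)*0 = t*0 = 0)
Y(l, a) = 2*a*(-2 + l) (Y(l, a) = (2*a)*(-2 + l) = 2*a*(-2 + l))
Y((-2 - 5)², 0)*S(-10) = (2*0*(-2 + (-2 - 5)²))*0 = (2*0*(-2 + (-7)²))*0 = (2*0*(-2 + 49))*0 = (2*0*47)*0 = 0*0 = 0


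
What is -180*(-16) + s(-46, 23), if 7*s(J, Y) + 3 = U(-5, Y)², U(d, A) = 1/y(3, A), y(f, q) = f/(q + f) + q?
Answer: 7280729233/2528407 ≈ 2879.6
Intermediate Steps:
y(f, q) = q + f/(f + q) (y(f, q) = f/(f + q) + q = q + f/(f + q))
U(d, A) = (3 + A)/(3 + A² + 3*A) (U(d, A) = 1/((3 + A² + 3*A)/(3 + A)) = (3 + A)/(3 + A² + 3*A))
s(J, Y) = -3/7 + (3 + Y)²/(7*(3 + Y² + 3*Y)²) (s(J, Y) = -3/7 + ((3 + Y)/(3 + Y² + 3*Y))²/7 = -3/7 + ((3 + Y)²/(3 + Y² + 3*Y)²)/7 = -3/7 + (3 + Y)²/(7*(3 + Y² + 3*Y)²))
-180*(-16) + s(-46, 23) = -180*(-16) + (-3/7 + (3 + 23)²/(7*(3 + 23² + 3*23)²)) = 2880 + (-3/7 + (⅐)*26²/(3 + 529 + 69)²) = 2880 + (-3/7 + (⅐)*676/601²) = 2880 + (-3/7 + (⅐)*676*(1/361201)) = 2880 + (-3/7 + 676/2528407) = 2880 - 1082927/2528407 = 7280729233/2528407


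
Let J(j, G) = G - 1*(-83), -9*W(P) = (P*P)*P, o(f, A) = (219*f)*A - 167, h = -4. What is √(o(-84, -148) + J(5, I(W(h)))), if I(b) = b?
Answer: 2*√6125695/3 ≈ 1650.0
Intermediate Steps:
o(f, A) = -167 + 219*A*f (o(f, A) = 219*A*f - 167 = -167 + 219*A*f)
W(P) = -P³/9 (W(P) = -P*P*P/9 = -P²*P/9 = -P³/9)
J(j, G) = 83 + G (J(j, G) = G + 83 = 83 + G)
√(o(-84, -148) + J(5, I(W(h)))) = √((-167 + 219*(-148)*(-84)) + (83 - ⅑*(-4)³)) = √((-167 + 2722608) + (83 - ⅑*(-64))) = √(2722441 + (83 + 64/9)) = √(2722441 + 811/9) = √(24502780/9) = 2*√6125695/3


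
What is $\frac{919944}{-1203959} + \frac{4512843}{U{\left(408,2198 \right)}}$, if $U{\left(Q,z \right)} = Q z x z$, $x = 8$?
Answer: $- \frac{4833736507594209}{6328429831859968} \approx -0.76381$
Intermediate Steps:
$U{\left(Q,z \right)} = 8 Q z^{2}$ ($U{\left(Q,z \right)} = Q z 8 z = 8 Q z z = 8 Q z^{2}$)
$\frac{919944}{-1203959} + \frac{4512843}{U{\left(408,2198 \right)}} = \frac{919944}{-1203959} + \frac{4512843}{8 \cdot 408 \cdot 2198^{2}} = 919944 \left(- \frac{1}{1203959}\right) + \frac{4512843}{8 \cdot 408 \cdot 4831204} = - \frac{919944}{1203959} + \frac{4512843}{15769049856} = - \frac{919944}{1203959} + 4512843 \cdot \frac{1}{15769049856} = - \frac{919944}{1203959} + \frac{1504281}{5256349952} = - \frac{4833736507594209}{6328429831859968}$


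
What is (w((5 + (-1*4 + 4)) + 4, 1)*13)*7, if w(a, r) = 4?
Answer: 364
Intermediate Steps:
(w((5 + (-1*4 + 4)) + 4, 1)*13)*7 = (4*13)*7 = 52*7 = 364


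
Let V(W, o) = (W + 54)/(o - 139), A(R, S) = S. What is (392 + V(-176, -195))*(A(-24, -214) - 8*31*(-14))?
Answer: 213480450/167 ≈ 1.2783e+6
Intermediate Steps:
V(W, o) = (54 + W)/(-139 + o)
(392 + V(-176, -195))*(A(-24, -214) - 8*31*(-14)) = (392 + (54 - 176)/(-139 - 195))*(-214 - 8*31*(-14)) = (392 - 122/(-334))*(-214 - 248*(-14)) = (392 - 1/334*(-122))*(-214 + 3472) = (392 + 61/167)*3258 = (65525/167)*3258 = 213480450/167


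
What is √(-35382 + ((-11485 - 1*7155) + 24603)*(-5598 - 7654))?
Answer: I*√79057058 ≈ 8891.4*I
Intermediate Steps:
√(-35382 + ((-11485 - 1*7155) + 24603)*(-5598 - 7654)) = √(-35382 + ((-11485 - 7155) + 24603)*(-13252)) = √(-35382 + (-18640 + 24603)*(-13252)) = √(-35382 + 5963*(-13252)) = √(-35382 - 79021676) = √(-79057058) = I*√79057058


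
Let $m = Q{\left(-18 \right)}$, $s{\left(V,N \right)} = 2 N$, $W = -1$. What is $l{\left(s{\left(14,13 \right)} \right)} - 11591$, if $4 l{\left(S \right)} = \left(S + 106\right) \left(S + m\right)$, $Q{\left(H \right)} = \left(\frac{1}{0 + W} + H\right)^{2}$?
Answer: $1180$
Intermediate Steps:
$Q{\left(H \right)} = \left(-1 + H\right)^{2}$ ($Q{\left(H \right)} = \left(\frac{1}{0 - 1} + H\right)^{2} = \left(\frac{1}{-1} + H\right)^{2} = \left(-1 + H\right)^{2}$)
$m = 361$ ($m = \left(1 - -18\right)^{2} = \left(1 + 18\right)^{2} = 19^{2} = 361$)
$l{\left(S \right)} = \frac{\left(106 + S\right) \left(361 + S\right)}{4}$ ($l{\left(S \right)} = \frac{\left(S + 106\right) \left(S + 361\right)}{4} = \frac{\left(106 + S\right) \left(361 + S\right)}{4}$)
$l{\left(s{\left(14,13 \right)} \right)} - 11591 = \left(\frac{19133}{2} + \frac{\left(2 \cdot 13\right)^{2}}{4} + \frac{467 \cdot 2 \cdot 13}{4}\right) - 11591 = \left(\frac{19133}{2} + \frac{26^{2}}{4} + \frac{467}{4} \cdot 26\right) - 11591 = \left(\frac{19133}{2} + \frac{1}{4} \cdot 676 + \frac{6071}{2}\right) - 11591 = \left(\frac{19133}{2} + 169 + \frac{6071}{2}\right) - 11591 = 12771 - 11591 = 1180$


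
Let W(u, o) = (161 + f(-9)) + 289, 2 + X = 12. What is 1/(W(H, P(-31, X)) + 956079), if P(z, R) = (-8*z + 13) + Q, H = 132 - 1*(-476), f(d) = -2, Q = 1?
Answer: 1/956527 ≈ 1.0454e-6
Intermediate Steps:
X = 10 (X = -2 + 12 = 10)
H = 608 (H = 132 + 476 = 608)
P(z, R) = 14 - 8*z (P(z, R) = (-8*z + 13) + 1 = (13 - 8*z) + 1 = 14 - 8*z)
W(u, o) = 448 (W(u, o) = (161 - 2) + 289 = 159 + 289 = 448)
1/(W(H, P(-31, X)) + 956079) = 1/(448 + 956079) = 1/956527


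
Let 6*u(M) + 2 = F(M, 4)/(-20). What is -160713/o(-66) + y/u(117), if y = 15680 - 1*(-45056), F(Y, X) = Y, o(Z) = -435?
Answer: -1048395753/22765 ≈ -46053.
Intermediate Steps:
u(M) = -⅓ - M/120 (u(M) = -⅓ + (M/(-20))/6 = -⅓ + (-M/20)/6 = -⅓ - M/120)
y = 60736 (y = 15680 + 45056 = 60736)
-160713/o(-66) + y/u(117) = -160713/(-435) + 60736/(-⅓ - 1/120*117) = -160713*(-1/435) + 60736/(-⅓ - 39/40) = 53571/145 + 60736/(-157/120) = 53571/145 + 60736*(-120/157) = 53571/145 - 7288320/157 = -1048395753/22765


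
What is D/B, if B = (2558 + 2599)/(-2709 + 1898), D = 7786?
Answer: -6314446/5157 ≈ -1224.4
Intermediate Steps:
B = -5157/811 (B = 5157/(-811) = 5157*(-1/811) = -5157/811 ≈ -6.3588)
D/B = 7786/(-5157/811) = 7786*(-811/5157) = -6314446/5157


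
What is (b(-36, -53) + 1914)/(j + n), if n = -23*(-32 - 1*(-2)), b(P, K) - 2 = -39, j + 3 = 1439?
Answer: 1877/2126 ≈ 0.88288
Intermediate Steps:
j = 1436 (j = -3 + 1439 = 1436)
b(P, K) = -37 (b(P, K) = 2 - 39 = -37)
n = 690 (n = -23*(-32 + 2) = -23*(-30) = 690)
(b(-36, -53) + 1914)/(j + n) = (-37 + 1914)/(1436 + 690) = 1877/2126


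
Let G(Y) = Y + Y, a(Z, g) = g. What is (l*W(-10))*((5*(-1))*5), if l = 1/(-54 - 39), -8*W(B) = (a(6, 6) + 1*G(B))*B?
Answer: -875/186 ≈ -4.7043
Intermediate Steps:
G(Y) = 2*Y
W(B) = -B*(6 + 2*B)/8 (W(B) = -(6 + 1*(2*B))*B/8 = -(6 + 2*B)*B/8 = -B*(6 + 2*B)/8)
l = -1/93 (l = 1/(-93) = -1/93 ≈ -0.010753)
(l*W(-10))*((5*(-1))*5) = (-(-1)*(-10)*(3 - 10)/372)*((5*(-1))*5) = (-(-1)*(-10)*(-7)/372)*(-5*5) = -1/93*(-35/2)*(-25) = (35/186)*(-25) = -875/186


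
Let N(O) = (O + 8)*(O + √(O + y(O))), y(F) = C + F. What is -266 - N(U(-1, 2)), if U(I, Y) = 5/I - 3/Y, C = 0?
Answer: -1025/4 - 3*I*√13/2 ≈ -256.25 - 5.4083*I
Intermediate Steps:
y(F) = F (y(F) = 0 + F = F)
U(I, Y) = -3/Y + 5/I
N(O) = (8 + O)*(O + √2*√O) (N(O) = (O + 8)*(O + √(O + O)) = (8 + O)*(O + √(2*O)) = (8 + O)*(O + √2*√O))
-266 - N(U(-1, 2)) = -266 - ((-3/2 + 5/(-1))² + 8*(-3/2 + 5/(-1)) + √2*(-3/2 + 5/(-1))^(3/2) + 8*√2*√(-3/2 + 5/(-1))) = -266 - ((-3*½ + 5*(-1))² + 8*(-3*½ + 5*(-1)) + √2*(-3*½ + 5*(-1))^(3/2) + 8*√2*√(-3*½ + 5*(-1))) = -266 - ((-3/2 - 5)² + 8*(-3/2 - 5) + √2*(-3/2 - 5)^(3/2) + 8*√2*√(-3/2 - 5)) = -266 - ((-13/2)² + 8*(-13/2) + √2*(-13/2)^(3/2) + 8*√2*√(-13/2)) = -266 - (169/4 - 52 + √2*(-13*I*√26/4) + 8*√2*(I*√26/2)) = -266 - (169/4 - 52 - 13*I*√13/2 + 8*I*√13) = -266 - (-39/4 + 3*I*√13/2) = -266 + (39/4 - 3*I*√13/2) = -1025/4 - 3*I*√13/2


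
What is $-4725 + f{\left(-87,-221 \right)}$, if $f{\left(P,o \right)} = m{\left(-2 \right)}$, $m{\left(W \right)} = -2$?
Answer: $-4727$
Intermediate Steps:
$f{\left(P,o \right)} = -2$
$-4725 + f{\left(-87,-221 \right)} = -4725 - 2 = -4727$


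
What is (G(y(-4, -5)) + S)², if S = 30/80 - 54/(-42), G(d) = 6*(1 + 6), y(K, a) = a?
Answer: 5978025/3136 ≈ 1906.3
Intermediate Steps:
G(d) = 42 (G(d) = 6*7 = 42)
S = 93/56 (S = 30*(1/80) - 54*(-1/42) = 3/8 + 9/7 = 93/56 ≈ 1.6607)
(G(y(-4, -5)) + S)² = (42 + 93/56)² = (2445/56)² = 5978025/3136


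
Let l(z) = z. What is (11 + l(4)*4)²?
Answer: 729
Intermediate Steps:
(11 + l(4)*4)² = (11 + 4*4)² = (11 + 16)² = 27² = 729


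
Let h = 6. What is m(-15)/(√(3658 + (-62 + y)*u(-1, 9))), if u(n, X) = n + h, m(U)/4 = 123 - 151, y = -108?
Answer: -28*√78/117 ≈ -2.1136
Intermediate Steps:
m(U) = -112 (m(U) = 4*(123 - 151) = 4*(-28) = -112)
u(n, X) = 6 + n (u(n, X) = n + 6 = 6 + n)
m(-15)/(√(3658 + (-62 + y)*u(-1, 9))) = -112/√(3658 + (-62 - 108)*(6 - 1)) = -112/√(3658 - 170*5) = -112/√(3658 - 850) = -112*√78/468 = -28*√78/117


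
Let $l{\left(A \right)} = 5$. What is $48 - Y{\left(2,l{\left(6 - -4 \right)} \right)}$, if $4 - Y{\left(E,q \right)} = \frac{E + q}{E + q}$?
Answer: $45$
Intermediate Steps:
$Y{\left(E,q \right)} = 3$ ($Y{\left(E,q \right)} = 4 - \frac{E + q}{E + q} = 4 - 1 = 3$)
$48 - Y{\left(2,l{\left(6 - -4 \right)} \right)} = 48 - 3 = 45$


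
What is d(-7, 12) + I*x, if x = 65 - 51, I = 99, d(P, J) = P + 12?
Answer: 1391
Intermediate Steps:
d(P, J) = 12 + P
x = 14
d(-7, 12) + I*x = (12 - 7) + 99*14 = 5 + 1386 = 1391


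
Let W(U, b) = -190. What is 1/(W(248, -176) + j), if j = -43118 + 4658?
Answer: -1/38650 ≈ -2.5873e-5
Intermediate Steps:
j = -38460
1/(W(248, -176) + j) = 1/(-190 - 38460) = 1/(-38650) = -1/38650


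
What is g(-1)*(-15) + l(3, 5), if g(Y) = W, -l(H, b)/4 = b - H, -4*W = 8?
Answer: 22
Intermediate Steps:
W = -2 (W = -1/4*8 = -2)
l(H, b) = -4*b + 4*H (l(H, b) = -4*(b - H) = -4*b + 4*H)
g(Y) = -2
g(-1)*(-15) + l(3, 5) = -2*(-15) + (-4*5 + 4*3) = 30 + (-20 + 12) = 30 - 8 = 22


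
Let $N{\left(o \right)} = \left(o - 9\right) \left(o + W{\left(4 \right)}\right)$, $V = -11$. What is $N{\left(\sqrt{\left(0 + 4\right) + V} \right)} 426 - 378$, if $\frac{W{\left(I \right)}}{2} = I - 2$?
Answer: $-18696 - 2130 i \sqrt{7} \approx -18696.0 - 5635.5 i$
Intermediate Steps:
$W{\left(I \right)} = -4 + 2 I$ ($W{\left(I \right)} = 2 \left(I - 2\right) = 2 \left(-2 + I\right) = -4 + 2 I$)
$N{\left(o \right)} = \left(-9 + o\right) \left(4 + o\right)$ ($N{\left(o \right)} = \left(o - 9\right) \left(o + \left(-4 + 2 \cdot 4\right)\right) = \left(-9 + o\right) \left(o + \left(-4 + 8\right)\right) = \left(-9 + o\right) \left(o + 4\right) = \left(-9 + o\right) \left(4 + o\right)$)
$N{\left(\sqrt{\left(0 + 4\right) + V} \right)} 426 - 378 = \left(-36 + \left(\sqrt{\left(0 + 4\right) - 11}\right)^{2} - 5 \sqrt{\left(0 + 4\right) - 11}\right) 426 - 378 = \left(-36 + \left(\sqrt{4 - 11}\right)^{2} - 5 \sqrt{4 - 11}\right) 426 - 378 = \left(-36 + \left(\sqrt{-7}\right)^{2} - 5 \sqrt{-7}\right) 426 - 378 = \left(-36 + \left(i \sqrt{7}\right)^{2} - 5 i \sqrt{7}\right) 426 - 378 = \left(-36 - 7 - 5 i \sqrt{7}\right) 426 - 378 = \left(-43 - 5 i \sqrt{7}\right) 426 - 378 = \left(-18318 - 2130 i \sqrt{7}\right) - 378 = -18696 - 2130 i \sqrt{7}$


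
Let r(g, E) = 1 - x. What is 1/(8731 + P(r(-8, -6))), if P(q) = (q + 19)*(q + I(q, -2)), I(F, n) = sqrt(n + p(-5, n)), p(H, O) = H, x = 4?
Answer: 8683/75396281 - 16*I*sqrt(7)/75396281 ≈ 0.00011516 - 5.6146e-7*I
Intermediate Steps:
I(F, n) = sqrt(-5 + n) (I(F, n) = sqrt(n - 5) = sqrt(-5 + n))
r(g, E) = -3 (r(g, E) = 1 - 1*4 = 1 - 4 = -3)
P(q) = (19 + q)*(q + I*sqrt(7)) (P(q) = (q + 19)*(q + sqrt(-5 - 2)) = (19 + q)*(q + sqrt(-7)) = (19 + q)*(q + I*sqrt(7)))
1/(8731 + P(r(-8, -6))) = 1/(8731 + ((-3)**2 + 19*(-3) + 19*I*sqrt(7) + I*(-3)*sqrt(7))) = 1/(8731 + (9 - 57 + 19*I*sqrt(7) - 3*I*sqrt(7))) = 1/(8731 + (-48 + 16*I*sqrt(7))) = 1/(8683 + 16*I*sqrt(7))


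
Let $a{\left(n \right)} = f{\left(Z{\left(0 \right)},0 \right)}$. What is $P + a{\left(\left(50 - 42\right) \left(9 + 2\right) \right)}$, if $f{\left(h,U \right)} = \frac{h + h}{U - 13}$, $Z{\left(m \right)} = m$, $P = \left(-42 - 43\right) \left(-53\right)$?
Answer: $4505$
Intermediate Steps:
$P = 4505$ ($P = \left(-85\right) \left(-53\right) = 4505$)
$f{\left(h,U \right)} = \frac{2 h}{-13 + U}$
$a{\left(n \right)} = 0$ ($a{\left(n \right)} = 2 \cdot 0 \frac{1}{-13 + 0} = 2 \cdot 0 \frac{1}{-13} = 2 \cdot 0 \left(- \frac{1}{13}\right) = 0$)
$P + a{\left(\left(50 - 42\right) \left(9 + 2\right) \right)} = 4505 + 0 = 4505$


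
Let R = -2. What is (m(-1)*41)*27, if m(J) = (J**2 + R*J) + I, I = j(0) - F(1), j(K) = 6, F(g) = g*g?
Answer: 8856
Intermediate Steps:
F(g) = g**2
I = 5 (I = 6 - 1*1**2 = 6 - 1*1 = 6 - 1 = 5)
m(J) = 5 + J**2 - 2*J (m(J) = (J**2 - 2*J) + 5 = 5 + J**2 - 2*J)
(m(-1)*41)*27 = ((5 + (-1)**2 - 2*(-1))*41)*27 = ((5 + 1 + 2)*41)*27 = (8*41)*27 = 328*27 = 8856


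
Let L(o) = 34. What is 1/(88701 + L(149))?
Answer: 1/88735 ≈ 1.1270e-5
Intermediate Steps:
1/(88701 + L(149)) = 1/(88701 + 34) = 1/88735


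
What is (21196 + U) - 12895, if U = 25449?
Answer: 33750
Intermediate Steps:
(21196 + U) - 12895 = (21196 + 25449) - 12895 = 46645 - 12895 = 33750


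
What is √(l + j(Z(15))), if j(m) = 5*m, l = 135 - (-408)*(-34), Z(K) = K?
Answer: 3*I*√1518 ≈ 116.88*I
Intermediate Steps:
l = -13737 (l = 135 - 102*136 = 135 - 13872 = -13737)
√(l + j(Z(15))) = √(-13737 + 5*15) = √(-13737 + 75) = √(-13662) = 3*I*√1518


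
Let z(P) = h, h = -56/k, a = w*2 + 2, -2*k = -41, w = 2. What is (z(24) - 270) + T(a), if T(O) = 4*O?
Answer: -10198/41 ≈ -248.73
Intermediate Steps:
k = 41/2 (k = -½*(-41) = 41/2 ≈ 20.500)
a = 6 (a = 2*2 + 2 = 4 + 2 = 6)
h = -112/41 (h = -56/41/2 = -56*2/41 = -112/41 ≈ -2.7317)
z(P) = -112/41
(z(24) - 270) + T(a) = (-112/41 - 270) + 4*6 = -11182/41 + 24 = -10198/41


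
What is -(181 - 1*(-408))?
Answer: -589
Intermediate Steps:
-(181 - 1*(-408)) = -(181 + 408) = -1*589 = -589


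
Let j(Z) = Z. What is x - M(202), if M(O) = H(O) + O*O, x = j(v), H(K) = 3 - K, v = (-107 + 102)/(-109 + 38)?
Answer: -2882950/71 ≈ -40605.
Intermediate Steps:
v = 5/71 (v = -5/(-71) = -5*(-1/71) = 5/71 ≈ 0.070423)
x = 5/71 ≈ 0.070423
M(O) = 3 + O² - O (M(O) = (3 - O) + O*O = (3 - O) + O² = 3 + O² - O)
x - M(202) = 5/71 - (3 + 202² - 1*202) = 5/71 - (3 + 40804 - 202) = 5/71 - 1*40605 = 5/71 - 40605 = -2882950/71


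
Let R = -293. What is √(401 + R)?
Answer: 6*√3 ≈ 10.392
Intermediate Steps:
√(401 + R) = √(401 - 293) = √108 = 6*√3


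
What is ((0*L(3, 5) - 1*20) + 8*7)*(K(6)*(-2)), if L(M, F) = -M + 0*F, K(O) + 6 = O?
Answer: 0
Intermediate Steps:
K(O) = -6 + O
L(M, F) = -M (L(M, F) = -M + 0 = -M)
((0*L(3, 5) - 1*20) + 8*7)*(K(6)*(-2)) = ((0*(-1*3) - 1*20) + 8*7)*((-6 + 6)*(-2)) = ((0*(-3) - 20) + 56)*(0*(-2)) = ((0 - 20) + 56)*0 = (-20 + 56)*0 = 36*0 = 0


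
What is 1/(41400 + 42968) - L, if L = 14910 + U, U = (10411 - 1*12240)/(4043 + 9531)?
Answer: -8537472573237/572605616 ≈ -14910.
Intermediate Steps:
U = -1829/13574 (U = (10411 - 12240)/13574 = -1829*1/13574 = -1829/13574 ≈ -0.13474)
L = 202386511/13574 (L = 14910 - 1829/13574 = 202386511/13574 ≈ 14910.)
1/(41400 + 42968) - L = 1/(41400 + 42968) - 1*202386511/13574 = 1/84368 - 202386511/13574 = -8537472573237/572605616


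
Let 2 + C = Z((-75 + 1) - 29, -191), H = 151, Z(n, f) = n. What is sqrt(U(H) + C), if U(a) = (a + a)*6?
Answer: sqrt(1707) ≈ 41.316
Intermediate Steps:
U(a) = 12*a (U(a) = (2*a)*6 = 12*a)
C = -105 (C = -2 + ((-75 + 1) - 29) = -2 + (-74 - 29) = -2 - 103 = -105)
sqrt(U(H) + C) = sqrt(12*151 - 105) = sqrt(1812 - 105) = sqrt(1707)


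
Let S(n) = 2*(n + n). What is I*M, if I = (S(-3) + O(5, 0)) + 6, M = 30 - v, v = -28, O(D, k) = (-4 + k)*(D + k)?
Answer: -1508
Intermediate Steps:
M = 58 (M = 30 - 1*(-28) = 30 + 28 = 58)
S(n) = 4*n (S(n) = 2*(2*n) = 4*n)
I = -26 (I = (4*(-3) + (0**2 - 4*5 - 4*0 + 5*0)) + 6 = (-12 + (0 - 20 + 0 + 0)) + 6 = (-12 - 20) + 6 = -32 + 6 = -26)
I*M = -26*58 = -1508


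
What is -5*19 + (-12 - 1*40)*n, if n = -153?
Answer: 7861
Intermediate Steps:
-5*19 + (-12 - 1*40)*n = -5*19 + (-12 - 1*40)*(-153) = -95 + (-12 - 40)*(-153) = -95 - 52*(-153) = -95 + 7956 = 7861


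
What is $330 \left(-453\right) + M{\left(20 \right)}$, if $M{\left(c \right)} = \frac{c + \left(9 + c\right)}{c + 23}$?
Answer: $- \frac{6428021}{43} \approx -1.4949 \cdot 10^{5}$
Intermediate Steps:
$M{\left(c \right)} = \frac{9 + 2 c}{23 + c}$
$330 \left(-453\right) + M{\left(20 \right)} = 330 \left(-453\right) + \frac{9 + 2 \cdot 20}{23 + 20} = -149490 + \frac{9 + 40}{43} = -149490 + \frac{1}{43} \cdot 49 = -149490 + \frac{49}{43} = - \frac{6428021}{43}$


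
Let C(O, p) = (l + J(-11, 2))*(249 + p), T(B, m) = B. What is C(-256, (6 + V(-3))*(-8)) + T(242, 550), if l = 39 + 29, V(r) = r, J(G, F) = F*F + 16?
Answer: 20042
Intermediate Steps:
J(G, F) = 16 + F² (J(G, F) = F² + 16 = 16 + F²)
l = 68
C(O, p) = 21912 + 88*p (C(O, p) = (68 + (16 + 2²))*(249 + p) = (68 + (16 + 4))*(249 + p) = (68 + 20)*(249 + p) = 88*(249 + p) = 21912 + 88*p)
C(-256, (6 + V(-3))*(-8)) + T(242, 550) = (21912 + 88*((6 - 3)*(-8))) + 242 = (21912 + 88*(3*(-8))) + 242 = (21912 + 88*(-24)) + 242 = (21912 - 2112) + 242 = 19800 + 242 = 20042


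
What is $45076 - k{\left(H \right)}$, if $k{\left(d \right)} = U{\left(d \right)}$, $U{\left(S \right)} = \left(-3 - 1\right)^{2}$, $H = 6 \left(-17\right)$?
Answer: $45060$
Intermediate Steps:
$H = -102$
$U{\left(S \right)} = 16$ ($U{\left(S \right)} = \left(-4\right)^{2} = 16$)
$k{\left(d \right)} = 16$
$45076 - k{\left(H \right)} = 45076 - 16 = 45060$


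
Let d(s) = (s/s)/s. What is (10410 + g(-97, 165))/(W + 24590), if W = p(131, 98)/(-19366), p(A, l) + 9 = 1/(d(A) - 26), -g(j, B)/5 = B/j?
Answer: 33319938665925/78642501509086 ≈ 0.42369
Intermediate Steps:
g(j, B) = -5*B/j
d(s) = 1/s
p(A, l) = -9 + 1/(-26 + 1/A) (p(A, l) = -9 + 1/(1/A - 26) = -9 + 1/(-26 + 1/A))
W = 15388/32970615 (W = ((9 - 235*131)/(-1 + 26*131))/(-19366) = ((9 - 30785)/(-1 + 3406))*(-1/19366) = (-30776/3405)*(-1/19366) = ((1/3405)*(-30776))*(-1/19366) = -30776/3405*(-1/19366) = 15388/32970615 ≈ 0.00046672)
(10410 + g(-97, 165))/(W + 24590) = (10410 - 5*165/(-97))/(15388/32970615 + 24590) = (10410 - 5*165*(-1/97))/(810747438238/32970615) = (10410 + 825/97)*(32970615/810747438238) = (1010595/97)*(32970615/810747438238) = 33319938665925/78642501509086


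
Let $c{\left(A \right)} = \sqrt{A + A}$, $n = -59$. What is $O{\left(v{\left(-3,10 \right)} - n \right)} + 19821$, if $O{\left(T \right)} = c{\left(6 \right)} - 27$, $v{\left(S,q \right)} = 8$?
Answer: $19794 + 2 \sqrt{3} \approx 19797.0$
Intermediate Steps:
$c{\left(A \right)} = \sqrt{2} \sqrt{A}$ ($c{\left(A \right)} = \sqrt{2 A} = \sqrt{2} \sqrt{A}$)
$O{\left(T \right)} = -27 + 2 \sqrt{3}$ ($O{\left(T \right)} = \sqrt{2} \sqrt{6} - 27 = 2 \sqrt{3} - 27 = -27 + 2 \sqrt{3}$)
$O{\left(v{\left(-3,10 \right)} - n \right)} + 19821 = \left(-27 + 2 \sqrt{3}\right) + 19821 = 19794 + 2 \sqrt{3}$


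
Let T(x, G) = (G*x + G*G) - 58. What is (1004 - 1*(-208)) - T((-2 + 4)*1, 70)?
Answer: -3770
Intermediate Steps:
T(x, G) = -58 + G² + G*x (T(x, G) = (G*x + G²) - 58 = (G² + G*x) - 58 = -58 + G² + G*x)
(1004 - 1*(-208)) - T((-2 + 4)*1, 70) = (1004 - 1*(-208)) - (-58 + 70² + 70*((-2 + 4)*1)) = (1004 + 208) - (-58 + 4900 + 70*(2*1)) = 1212 - (-58 + 4900 + 70*2) = 1212 - (-58 + 4900 + 140) = 1212 - 1*4982 = 1212 - 4982 = -3770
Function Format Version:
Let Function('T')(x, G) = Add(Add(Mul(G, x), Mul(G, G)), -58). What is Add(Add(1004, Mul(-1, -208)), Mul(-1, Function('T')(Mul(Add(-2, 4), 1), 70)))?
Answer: -3770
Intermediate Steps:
Function('T')(x, G) = Add(-58, Pow(G, 2), Mul(G, x)) (Function('T')(x, G) = Add(Add(Mul(G, x), Pow(G, 2)), -58) = Add(Add(Pow(G, 2), Mul(G, x)), -58) = Add(-58, Pow(G, 2), Mul(G, x)))
Add(Add(1004, Mul(-1, -208)), Mul(-1, Function('T')(Mul(Add(-2, 4), 1), 70))) = Add(Add(1004, Mul(-1, -208)), Mul(-1, Add(-58, Pow(70, 2), Mul(70, Mul(Add(-2, 4), 1))))) = Add(Add(1004, 208), Mul(-1, Add(-58, 4900, Mul(70, Mul(2, 1))))) = Add(1212, Mul(-1, Add(-58, 4900, Mul(70, 2)))) = Add(1212, Mul(-1, Add(-58, 4900, 140))) = Add(1212, Mul(-1, 4982)) = Add(1212, -4982) = -3770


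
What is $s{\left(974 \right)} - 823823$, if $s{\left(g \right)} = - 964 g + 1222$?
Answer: $-1761537$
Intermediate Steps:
$s{\left(g \right)} = 1222 - 964 g$
$s{\left(974 \right)} - 823823 = \left(1222 - 938936\right) - 823823 = -937714 - 823823 = -1761537$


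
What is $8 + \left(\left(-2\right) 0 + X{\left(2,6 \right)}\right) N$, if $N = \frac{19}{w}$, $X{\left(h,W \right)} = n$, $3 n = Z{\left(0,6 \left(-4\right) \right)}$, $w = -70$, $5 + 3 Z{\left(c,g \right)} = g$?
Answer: $\frac{5591}{630} \approx 8.8746$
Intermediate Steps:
$Z{\left(c,g \right)} = - \frac{5}{3} + \frac{g}{3}$
$n = - \frac{29}{9}$ ($n = \frac{- \frac{5}{3} + \frac{6 \left(-4\right)}{3}}{3} = \frac{- \frac{5}{3} + \frac{1}{3} \left(-24\right)}{3} = \frac{- \frac{5}{3} - 8}{3} = \frac{1}{3} \left(- \frac{29}{3}\right) = - \frac{29}{9} \approx -3.2222$)
$X{\left(h,W \right)} = - \frac{29}{9}$
$N = - \frac{19}{70}$ ($N = \frac{19}{-70} = 19 \left(- \frac{1}{70}\right) = - \frac{19}{70} \approx -0.27143$)
$8 + \left(\left(-2\right) 0 + X{\left(2,6 \right)}\right) N = 8 + \left(\left(-2\right) 0 - \frac{29}{9}\right) \left(- \frac{19}{70}\right) = 8 + \left(0 - \frac{29}{9}\right) \left(- \frac{19}{70}\right) = 8 - - \frac{551}{630} = 8 + \frac{551}{630} = \frac{5591}{630}$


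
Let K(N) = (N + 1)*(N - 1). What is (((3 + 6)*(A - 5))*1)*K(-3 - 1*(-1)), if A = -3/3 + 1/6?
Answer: -315/2 ≈ -157.50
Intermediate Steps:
A = -⅚ (A = -3*⅓ + 1*(⅙) = -1 + ⅙ = -⅚ ≈ -0.83333)
K(N) = (1 + N)*(-1 + N)
(((3 + 6)*(A - 5))*1)*K(-3 - 1*(-1)) = (((3 + 6)*(-⅚ - 5))*1)*(-1 + (-3 - 1*(-1))²) = ((9*(-35/6))*1)*(-1 + (-3 + 1)²) = (-105/2*1)*(-1 + (-2)²) = -105*(-1 + 4)/2 = -105/2*3 = -315/2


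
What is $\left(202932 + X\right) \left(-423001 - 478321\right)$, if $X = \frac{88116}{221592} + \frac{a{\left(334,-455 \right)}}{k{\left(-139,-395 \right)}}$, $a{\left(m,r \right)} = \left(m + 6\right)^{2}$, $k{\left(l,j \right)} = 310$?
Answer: $- \frac{7492645123241595}{40889} \approx -1.8324 \cdot 10^{11}$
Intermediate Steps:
$a{\left(m,r \right)} = \left(6 + m\right)^{2}$
$X = \frac{30527799}{81778}$ ($X = \frac{88116}{221592} + \frac{\left(6 + 334\right)^{2}}{310} = 88116 \cdot \frac{1}{221592} + 340^{2} \cdot \frac{1}{310} = \frac{1049}{2638} + 115600 \cdot \frac{1}{310} = \frac{1049}{2638} + \frac{11560}{31} = \frac{30527799}{81778} \approx 373.3$)
$\left(202932 + X\right) \left(-423001 - 478321\right) = \left(202932 + \frac{30527799}{81778}\right) \left(-423001 - 478321\right) = \frac{16625900895}{81778} \left(-901322\right) = - \frac{7492645123241595}{40889}$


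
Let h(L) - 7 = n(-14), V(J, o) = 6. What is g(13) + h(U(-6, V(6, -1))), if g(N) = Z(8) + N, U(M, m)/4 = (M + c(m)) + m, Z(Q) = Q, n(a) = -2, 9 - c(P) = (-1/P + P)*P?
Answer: 26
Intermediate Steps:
c(P) = 9 - P*(P - 1/P) (c(P) = 9 - (-1/P + P)*P = 9 - (P - 1/P)*P = 9 - P*(P - 1/P))
U(M, m) = 40 - 4*m**2 + 4*M + 4*m (U(M, m) = 4*((M + (10 - m**2)) + m) = 4*((10 + M - m**2) + m) = 4*(10 + M + m - m**2) = 40 - 4*m**2 + 4*M + 4*m)
g(N) = 8 + N
h(L) = 5 (h(L) = 7 - 2 = 5)
g(13) + h(U(-6, V(6, -1))) = (8 + 13) + 5 = 21 + 5 = 26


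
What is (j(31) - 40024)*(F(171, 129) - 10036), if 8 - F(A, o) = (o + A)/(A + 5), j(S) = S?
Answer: 17649190851/44 ≈ 4.0112e+8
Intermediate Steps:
F(A, o) = 8 - (A + o)/(5 + A) (F(A, o) = 8 - (o + A)/(A + 5) = 8 - (A + o)/(5 + A))
(j(31) - 40024)*(F(171, 129) - 10036) = (31 - 40024)*((40 - 1*129 + 7*171)/(5 + 171) - 10036) = -39993*((40 - 129 + 1197)/176 - 10036) = -39993*((1/176)*1108 - 10036) = -39993*(277/44 - 10036) = -39993*(-441307/44) = 17649190851/44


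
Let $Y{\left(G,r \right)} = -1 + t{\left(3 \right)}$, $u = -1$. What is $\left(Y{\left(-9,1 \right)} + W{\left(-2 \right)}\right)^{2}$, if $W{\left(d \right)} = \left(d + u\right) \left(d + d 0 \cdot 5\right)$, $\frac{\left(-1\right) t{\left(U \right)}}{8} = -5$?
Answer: $2025$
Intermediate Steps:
$t{\left(U \right)} = 40$ ($t{\left(U \right)} = \left(-8\right) \left(-5\right) = 40$)
$W{\left(d \right)} = d \left(-1 + d\right)$ ($W{\left(d \right)} = \left(d - 1\right) \left(d + d 0 \cdot 5\right) = \left(-1 + d\right) \left(d + 0 \cdot 5\right) = \left(-1 + d\right) \left(d + 0\right) = \left(-1 + d\right) d = d \left(-1 + d\right)$)
$Y{\left(G,r \right)} = 39$ ($Y{\left(G,r \right)} = -1 + 40 = 39$)
$\left(Y{\left(-9,1 \right)} + W{\left(-2 \right)}\right)^{2} = \left(39 - 2 \left(-1 - 2\right)\right)^{2} = \left(39 - -6\right)^{2} = \left(39 + 6\right)^{2} = 45^{2} = 2025$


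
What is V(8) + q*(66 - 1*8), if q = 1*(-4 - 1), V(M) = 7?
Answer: -283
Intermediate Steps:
q = -5 (q = 1*(-5) = -5)
V(8) + q*(66 - 1*8) = 7 - 5*(66 - 1*8) = 7 - 5*(66 - 8) = 7 - 5*58 = 7 - 290 = -283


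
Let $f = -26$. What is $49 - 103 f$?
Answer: $2727$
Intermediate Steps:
$49 - 103 f = 49 - -2678 = 49 + 2678 = 2727$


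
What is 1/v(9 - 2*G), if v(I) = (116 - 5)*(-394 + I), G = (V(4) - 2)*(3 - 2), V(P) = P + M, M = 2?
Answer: -1/43623 ≈ -2.2924e-5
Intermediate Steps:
V(P) = 2 + P (V(P) = P + 2 = 2 + P)
G = 4 (G = ((2 + 4) - 2)*(3 - 2) = (6 - 2)*1 = 4*1 = 4)
v(I) = -43734 + 111*I (v(I) = 111*(-394 + I) = -43734 + 111*I)
1/v(9 - 2*G) = 1/(-43734 + 111*(9 - 2*4)) = 1/(-43734 + 111*(9 - 8)) = 1/(-43734 + 111*1) = 1/(-43734 + 111) = 1/(-43623) = -1/43623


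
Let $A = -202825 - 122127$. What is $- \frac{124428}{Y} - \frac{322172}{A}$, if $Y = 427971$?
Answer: $\frac{8120595463}{11589169366} \approx 0.70071$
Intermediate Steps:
$A = -324952$ ($A = -202825 - 122127 = -324952$)
$- \frac{124428}{Y} - \frac{322172}{A} = - \frac{124428}{427971} - \frac{322172}{-324952} = \left(-124428\right) \frac{1}{427971} - - \frac{80543}{81238} = - \frac{41476}{142657} + \frac{80543}{81238} = \frac{8120595463}{11589169366}$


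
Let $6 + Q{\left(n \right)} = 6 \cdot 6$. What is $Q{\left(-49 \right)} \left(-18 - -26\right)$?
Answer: $240$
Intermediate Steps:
$Q{\left(n \right)} = 30$ ($Q{\left(n \right)} = -6 + 6 \cdot 6 = -6 + 36 = 30$)
$Q{\left(-49 \right)} \left(-18 - -26\right) = 30 \left(-18 - -26\right) = 30 \left(-18 + 26\right) = 30 \cdot 8 = 240$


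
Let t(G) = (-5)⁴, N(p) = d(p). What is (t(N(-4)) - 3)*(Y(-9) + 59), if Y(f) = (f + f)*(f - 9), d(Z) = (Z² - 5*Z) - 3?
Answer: 238226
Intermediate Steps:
d(Z) = -3 + Z² - 5*Z
N(p) = -3 + p² - 5*p
Y(f) = 2*f*(-9 + f) (Y(f) = (2*f)*(-9 + f) = 2*f*(-9 + f))
t(G) = 625
(t(N(-4)) - 3)*(Y(-9) + 59) = (625 - 3)*(2*(-9)*(-9 - 9) + 59) = 622*(2*(-9)*(-18) + 59) = 622*(324 + 59) = 622*383 = 238226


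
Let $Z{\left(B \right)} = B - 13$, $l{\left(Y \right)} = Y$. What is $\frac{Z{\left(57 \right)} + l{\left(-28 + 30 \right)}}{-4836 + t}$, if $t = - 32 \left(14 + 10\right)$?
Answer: $- \frac{23}{2802} \approx -0.0082084$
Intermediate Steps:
$Z{\left(B \right)} = -13 + B$
$t = -768$ ($t = \left(-32\right) 24 = -768$)
$\frac{Z{\left(57 \right)} + l{\left(-28 + 30 \right)}}{-4836 + t} = \frac{\left(-13 + 57\right) + \left(-28 + 30\right)}{-4836 - 768} = \frac{44 + 2}{-5604} = 46 \left(- \frac{1}{5604}\right) = - \frac{23}{2802}$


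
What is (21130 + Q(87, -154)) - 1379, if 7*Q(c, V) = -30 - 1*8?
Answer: 138219/7 ≈ 19746.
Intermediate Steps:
Q(c, V) = -38/7 (Q(c, V) = (-30 - 1*8)/7 = (-30 - 8)/7 = (⅐)*(-38) = -38/7)
(21130 + Q(87, -154)) - 1379 = (21130 - 38/7) - 1379 = 147872/7 - 1379 = 138219/7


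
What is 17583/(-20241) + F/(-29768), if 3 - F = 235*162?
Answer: 82367801/200844696 ≈ 0.41011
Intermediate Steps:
F = -38067 (F = 3 - 235*162 = 3 - 1*38070 = 3 - 38070 = -38067)
17583/(-20241) + F/(-29768) = 17583/(-20241) - 38067/(-29768) = 17583*(-1/20241) - 38067*(-1/29768) = -5861/6747 + 38067/29768 = 82367801/200844696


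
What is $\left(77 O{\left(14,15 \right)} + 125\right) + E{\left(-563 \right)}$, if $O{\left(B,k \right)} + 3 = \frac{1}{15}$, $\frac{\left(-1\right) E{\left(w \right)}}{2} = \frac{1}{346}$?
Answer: $- \frac{261764}{2595} \approx -100.87$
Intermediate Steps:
$E{\left(w \right)} = - \frac{1}{173}$ ($E{\left(w \right)} = - \frac{2}{346} = \left(-2\right) \frac{1}{346} = - \frac{1}{173}$)
$O{\left(B,k \right)} = - \frac{44}{15}$ ($O{\left(B,k \right)} = -3 + \frac{1}{15} = - \frac{44}{15}$)
$\left(77 O{\left(14,15 \right)} + 125\right) + E{\left(-563 \right)} = \left(77 \left(- \frac{44}{15}\right) + 125\right) - \frac{1}{173} = \left(- \frac{3388}{15} + 125\right) - \frac{1}{173} = - \frac{1513}{15} - \frac{1}{173} = - \frac{261764}{2595}$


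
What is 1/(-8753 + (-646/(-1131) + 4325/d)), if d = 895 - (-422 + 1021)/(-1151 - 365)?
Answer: -511746963/4476556993681 ≈ -0.00011432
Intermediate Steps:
d = 1357419/1516 (d = 895 - 599/(-1516) = 895 - 599*(-1)/1516 = 895 - 1*(-599/1516) = 895 + 599/1516 = 1357419/1516 ≈ 895.40)
1/(-8753 + (-646/(-1131) + 4325/d)) = 1/(-8753 + (-646/(-1131) + 4325/(1357419/1516))) = 1/(-8753 + (-646*(-1/1131) + 4325*(1516/1357419))) = 1/(-8753 + (646/1131 + 6556700/1357419)) = 1/(-8753 + 2764173458/511746963) = 1/(-4476556993681/511746963) = -511746963/4476556993681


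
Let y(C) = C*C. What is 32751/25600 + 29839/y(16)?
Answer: 3016651/25600 ≈ 117.84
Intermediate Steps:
y(C) = C**2
32751/25600 + 29839/y(16) = 32751/25600 + 29839/(16**2) = 32751*(1/25600) + 29839/256 = 32751/25600 + 29839*(1/256) = 32751/25600 + 29839/256 = 3016651/25600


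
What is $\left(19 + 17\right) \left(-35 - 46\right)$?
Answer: $-2916$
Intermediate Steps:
$\left(19 + 17\right) \left(-35 - 46\right) = 36 \left(-81\right) = -2916$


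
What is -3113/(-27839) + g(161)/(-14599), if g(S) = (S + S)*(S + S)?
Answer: -2841012189/406421561 ≈ -6.9903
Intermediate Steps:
g(S) = 4*S² (g(S) = (2*S)*(2*S) = 4*S²)
-3113/(-27839) + g(161)/(-14599) = -3113/(-27839) + (4*161²)/(-14599) = -3113*(-1/27839) + (4*25921)*(-1/14599) = 3113/27839 + 103684*(-1/14599) = 3113/27839 - 103684/14599 = -2841012189/406421561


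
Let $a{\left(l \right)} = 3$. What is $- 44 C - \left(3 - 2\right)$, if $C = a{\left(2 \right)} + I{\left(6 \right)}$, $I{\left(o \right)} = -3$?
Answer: $-1$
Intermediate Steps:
$C = 0$ ($C = 3 - 3 = 0$)
$- 44 C - \left(3 - 2\right) = \left(-44\right) 0 - \left(3 - 2\right) = 0 - 1 = -1$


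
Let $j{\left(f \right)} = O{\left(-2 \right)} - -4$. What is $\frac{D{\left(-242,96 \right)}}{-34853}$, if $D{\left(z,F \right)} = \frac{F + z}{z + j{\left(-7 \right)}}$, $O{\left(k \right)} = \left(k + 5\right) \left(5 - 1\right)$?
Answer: $- \frac{73}{3938389} \approx -1.8536 \cdot 10^{-5}$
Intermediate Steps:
$O{\left(k \right)} = 20 + 4 k$ ($O{\left(k \right)} = \left(5 + k\right) 4 = 20 + 4 k$)
$j{\left(f \right)} = 16$ ($j{\left(f \right)} = \left(20 + 4 \left(-2\right)\right) - -4 = \left(20 - 8\right) + 4 = 12 + 4 = 16$)
$D{\left(z,F \right)} = \frac{F + z}{16 + z}$ ($D{\left(z,F \right)} = \frac{F + z}{z + 16} = \frac{F + z}{16 + z}$)
$\frac{D{\left(-242,96 \right)}}{-34853} = \frac{\frac{1}{16 - 242} \left(96 - 242\right)}{-34853} = \frac{1}{-226} \left(-146\right) \left(- \frac{1}{34853}\right) = \left(- \frac{1}{226}\right) \left(-146\right) \left(- \frac{1}{34853}\right) = \frac{73}{113} \left(- \frac{1}{34853}\right) = - \frac{73}{3938389}$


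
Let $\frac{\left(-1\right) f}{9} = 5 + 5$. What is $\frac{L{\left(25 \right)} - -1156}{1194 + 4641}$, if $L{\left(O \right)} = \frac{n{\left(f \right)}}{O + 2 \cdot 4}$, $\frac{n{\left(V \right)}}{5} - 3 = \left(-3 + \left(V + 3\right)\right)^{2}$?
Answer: $\frac{26221}{64185} \approx 0.40852$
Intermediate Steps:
$f = -90$ ($f = - 9 \left(5 + 5\right) = \left(-9\right) 10 = -90$)
$n{\left(V \right)} = 15 + 5 V^{2}$ ($n{\left(V \right)} = 15 + 5 \left(-3 + \left(V + 3\right)\right)^{2} = 15 + 5 \left(-3 + \left(3 + V\right)\right)^{2} = 15 + 5 V^{2}$)
$L{\left(O \right)} = \frac{40515}{8 + O}$ ($L{\left(O \right)} = \frac{15 + 5 \left(-90\right)^{2}}{O + 2 \cdot 4} = \frac{15 + 5 \cdot 8100}{O + 8} = \frac{15 + 40500}{8 + O} = \frac{40515}{8 + O}$)
$\frac{L{\left(25 \right)} - -1156}{1194 + 4641} = \frac{\frac{40515}{8 + 25} - -1156}{1194 + 4641} = \frac{\frac{40515}{33} + 1156}{5835} = \left(40515 \cdot \frac{1}{33} + 1156\right) \frac{1}{5835} = \left(\frac{13505}{11} + 1156\right) \frac{1}{5835} = \frac{26221}{11} \cdot \frac{1}{5835} = \frac{26221}{64185}$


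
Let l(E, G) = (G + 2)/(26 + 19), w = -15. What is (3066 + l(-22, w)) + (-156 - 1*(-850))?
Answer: 169187/45 ≈ 3759.7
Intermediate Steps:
l(E, G) = 2/45 + G/45 (l(E, G) = (2 + G)/45 = (2 + G)*(1/45) = 2/45 + G/45)
(3066 + l(-22, w)) + (-156 - 1*(-850)) = (3066 + (2/45 + (1/45)*(-15))) + (-156 - 1*(-850)) = (3066 + (2/45 - ⅓)) + (-156 + 850) = (3066 - 13/45) + 694 = 137957/45 + 694 = 169187/45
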